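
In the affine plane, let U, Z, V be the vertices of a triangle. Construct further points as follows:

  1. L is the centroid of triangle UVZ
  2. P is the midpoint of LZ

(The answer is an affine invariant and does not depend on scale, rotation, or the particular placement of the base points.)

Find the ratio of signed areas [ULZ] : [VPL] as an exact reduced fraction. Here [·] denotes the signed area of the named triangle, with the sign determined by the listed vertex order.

Work in coordinates with U = (0, 0), Z = (1, 0), V = (0, 1).
1. L is the centroid of triangle UVZ ⇒ L = (1/3, 1/3)
2. P is the midpoint of LZ ⇒ P = (2/3, 1/6)
2·[ULZ] = -1/3, 2·[VPL] = -1/6
[ULZ]:[VPL] = -1/3:-1/6 = 2

[ULZ]:[VPL] = 2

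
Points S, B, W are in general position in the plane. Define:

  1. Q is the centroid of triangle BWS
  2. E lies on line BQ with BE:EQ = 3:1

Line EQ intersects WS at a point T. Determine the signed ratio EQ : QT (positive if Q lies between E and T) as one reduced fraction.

EQ:QT = 1/2

Assign S = (0, 0), B = (1, 0), W = (0, 1) — the answer is frame-independent, so this choice is without loss of generality.
1. Q is the centroid of triangle BWS ⇒ Q = (1/3, 1/3)
2. E lies on line BQ with BE:EQ = 3:1 ⇒ E = (1/2, 1/4)
line EQ meets WS at T = (0, 1/2)
Q = E + t·(T−E) with t = 1/3, so EQ:QT = 1/3:2/3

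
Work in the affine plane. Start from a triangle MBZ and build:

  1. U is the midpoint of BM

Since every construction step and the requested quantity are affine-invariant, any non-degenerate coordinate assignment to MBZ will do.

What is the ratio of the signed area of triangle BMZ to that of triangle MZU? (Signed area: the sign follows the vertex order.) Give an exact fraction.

[BMZ]:[MZU] = 2

Choose coordinates M = (0, 0), B = (1, 0), Z = (0, 1).
1. U is the midpoint of BM ⇒ U = (1/2, 0)
2·[BMZ] = -1, 2·[MZU] = -1/2
[BMZ]:[MZU] = -1:-1/2 = 2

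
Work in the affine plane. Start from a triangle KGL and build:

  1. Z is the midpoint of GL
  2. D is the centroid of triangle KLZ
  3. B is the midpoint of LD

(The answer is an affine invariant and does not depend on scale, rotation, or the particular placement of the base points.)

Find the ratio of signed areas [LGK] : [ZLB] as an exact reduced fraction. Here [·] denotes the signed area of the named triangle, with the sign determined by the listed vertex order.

Assign K = (0, 0), G = (1, 0), L = (0, 1) — the answer is frame-independent, so this choice is without loss of generality.
1. Z is the midpoint of GL ⇒ Z = (1/2, 1/2)
2. D is the centroid of triangle KLZ ⇒ D = (1/6, 1/2)
3. B is the midpoint of LD ⇒ B = (1/12, 3/4)
2·[LGK] = -1, 2·[ZLB] = 1/12
[LGK]:[ZLB] = -1:1/12 = -12

[LGK]:[ZLB] = -12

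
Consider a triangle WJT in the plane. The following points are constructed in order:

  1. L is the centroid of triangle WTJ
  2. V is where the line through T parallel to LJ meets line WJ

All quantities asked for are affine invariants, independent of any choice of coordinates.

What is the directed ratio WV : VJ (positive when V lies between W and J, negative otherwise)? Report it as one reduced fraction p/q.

Assign W = (0, 0), J = (1, 0), T = (0, 1) — the answer is frame-independent, so this choice is without loss of generality.
1. L is the centroid of triangle WTJ ⇒ L = (1/3, 1/3)
2. V is where the line through T parallel to LJ meets line WJ ⇒ V = (2, 0)
V = W + t·(J−W) with t = 2, so WV:VJ = t:(1−t) = 2:-1

WV:VJ = -2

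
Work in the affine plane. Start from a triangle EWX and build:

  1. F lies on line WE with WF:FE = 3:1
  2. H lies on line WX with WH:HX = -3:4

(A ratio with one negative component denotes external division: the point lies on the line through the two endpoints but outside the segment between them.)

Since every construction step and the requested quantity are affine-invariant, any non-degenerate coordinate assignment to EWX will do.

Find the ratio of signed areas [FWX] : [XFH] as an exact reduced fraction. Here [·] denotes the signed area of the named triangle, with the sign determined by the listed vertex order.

[FWX]:[XFH] = 1/4

Work in coordinates with E = (0, 0), W = (1, 0), X = (0, 1).
1. F lies on line WE with WF:FE = 3:1 ⇒ F = (1/4, 0)
2. H lies on line WX with WH:HX = -3:4 ⇒ H = (4, -3)
2·[FWX] = 3/4, 2·[XFH] = 3
[FWX]:[XFH] = 3/4:3 = 1/4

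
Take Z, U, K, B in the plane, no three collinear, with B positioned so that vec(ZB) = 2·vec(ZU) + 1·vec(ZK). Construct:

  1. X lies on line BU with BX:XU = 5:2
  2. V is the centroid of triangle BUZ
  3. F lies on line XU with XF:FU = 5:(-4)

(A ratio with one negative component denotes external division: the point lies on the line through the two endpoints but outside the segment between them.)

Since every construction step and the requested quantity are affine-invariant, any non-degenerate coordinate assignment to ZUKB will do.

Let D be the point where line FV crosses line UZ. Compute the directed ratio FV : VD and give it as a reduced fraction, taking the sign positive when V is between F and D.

FV:VD = -31/7

Assign Z = (0, 0), U = (1, 0), K = (0, 1), B = (2, 1) — the answer is frame-independent, so this choice is without loss of generality.
1. X lies on line BU with BX:XU = 5:2 ⇒ X = (9/7, 2/7)
2. V is the centroid of triangle BUZ ⇒ V = (1, 1/3)
3. F lies on line XU with XF:FU = 5:(-4) ⇒ F = (-1/7, -8/7)
line FV meets UZ at D = (23/31, 0)
V = F + t·(D−F) with t = 31/24, so FV:VD = 31/24:-7/24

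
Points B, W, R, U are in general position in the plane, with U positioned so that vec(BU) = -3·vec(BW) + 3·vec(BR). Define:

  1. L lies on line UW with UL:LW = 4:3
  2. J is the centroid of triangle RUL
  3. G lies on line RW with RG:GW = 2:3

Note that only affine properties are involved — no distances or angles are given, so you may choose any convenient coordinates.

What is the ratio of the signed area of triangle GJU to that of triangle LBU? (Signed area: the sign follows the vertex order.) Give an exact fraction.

[GJU]:[LBU] = -1/90

Assign B = (0, 0), W = (1, 0), R = (0, 1), U = (-3, 3) — the answer is frame-independent, so this choice is without loss of generality.
1. L lies on line UW with UL:LW = 4:3 ⇒ L = (-5/7, 9/7)
2. J is the centroid of triangle RUL ⇒ J = (-26/21, 37/21)
3. G lies on line RW with RG:GW = 2:3 ⇒ G = (2/5, 3/5)
2·[GJU] = 2/105, 2·[LBU] = -12/7
[GJU]:[LBU] = 2/105:-12/7 = -1/90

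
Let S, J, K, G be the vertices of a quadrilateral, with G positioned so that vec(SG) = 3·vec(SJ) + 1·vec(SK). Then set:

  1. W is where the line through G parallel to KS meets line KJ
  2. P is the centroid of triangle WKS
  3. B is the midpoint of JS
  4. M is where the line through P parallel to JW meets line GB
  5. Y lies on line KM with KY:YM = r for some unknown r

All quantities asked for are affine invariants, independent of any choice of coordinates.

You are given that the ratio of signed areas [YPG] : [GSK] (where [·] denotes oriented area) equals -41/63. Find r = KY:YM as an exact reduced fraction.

Set S = (0, 0), J = (1, 0), K = (0, 1), G = (3, 1); any affine frame gives the same invariant.
1. W is where the line through G parallel to KS meets line KJ ⇒ W = (3, -2)
2. P is the centroid of triangle WKS ⇒ P = (1, -1/3)
3. B is the midpoint of JS ⇒ B = (1/2, 0)
4. M is where the line through P parallel to JW meets line GB ⇒ M = (13/21, 1/21)
5. With KY:YM = r, write λ = r/(r+1) so Y = K + λ·(M−K); Y is affine-linear in λ
Every point depending on Y is an affine combination of Y and λ-independent points, so each such coordinate is linear in λ; the λ² term in each signed area is a multiple of (M−K)×(M−K) = 0, so 2·[YPG] and 2·[GSK] are each linear in λ. Evaluating at λ=0 and λ=1:
  2·[YPG] = -172/63·λ + 4,   2·[GSK] = -3
So [YPG]:[GSK] = (-172/63·λ + 4) / (-3). Setting this equal to -41/63:
  -172/63·λ + 4 = -41/63·(-3)  ⇒  λ = 3/4
Then r = λ/(1−λ) = (3/4)/(1/4) = 3. Check: with r = 3, Y = (13/28, 2/7) and [YPG]:[GSK] = -41/63 as required.

r = 3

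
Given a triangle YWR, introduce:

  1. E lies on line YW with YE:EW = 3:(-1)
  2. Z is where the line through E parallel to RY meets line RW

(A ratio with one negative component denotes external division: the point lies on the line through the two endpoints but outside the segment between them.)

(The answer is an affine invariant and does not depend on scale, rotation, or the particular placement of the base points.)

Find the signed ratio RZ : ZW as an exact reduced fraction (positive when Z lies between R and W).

RZ:ZW = -3

Work in coordinates with Y = (0, 0), W = (1, 0), R = (0, 1).
1. E lies on line YW with YE:EW = 3:(-1) ⇒ E = (3/2, 0)
2. Z is where the line through E parallel to RY meets line RW ⇒ Z = (3/2, -1/2)
Z = R + t·(W−R) with t = 3/2, so RZ:ZW = t:(1−t) = 3/2:-1/2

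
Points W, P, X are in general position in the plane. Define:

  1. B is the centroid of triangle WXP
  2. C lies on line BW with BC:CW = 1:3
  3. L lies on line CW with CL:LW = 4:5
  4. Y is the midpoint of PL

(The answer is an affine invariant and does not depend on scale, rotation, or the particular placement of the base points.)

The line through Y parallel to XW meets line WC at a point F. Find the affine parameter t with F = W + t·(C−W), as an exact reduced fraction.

t = 41/18

Assign W = (0, 0), P = (1, 0), X = (0, 1) — the answer is frame-independent, so this choice is without loss of generality.
1. B is the centroid of triangle WXP ⇒ B = (1/3, 1/3)
2. C lies on line BW with BC:CW = 1:3 ⇒ C = (1/4, 1/4)
3. L lies on line CW with CL:LW = 4:5 ⇒ L = (5/36, 5/36)
4. Y is the midpoint of PL ⇒ Y = (41/72, 5/72)
through Y parallel to XW: direction (0, -1); meets WC at F = (41/72, 41/72)
F = W + t·(C−W) with t = 41/18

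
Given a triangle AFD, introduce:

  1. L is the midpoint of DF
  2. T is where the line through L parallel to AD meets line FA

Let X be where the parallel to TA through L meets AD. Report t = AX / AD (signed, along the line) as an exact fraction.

Assign A = (0, 0), F = (1, 0), D = (0, 1) — the answer is frame-independent, so this choice is without loss of generality.
1. L is the midpoint of DF ⇒ L = (1/2, 1/2)
2. T is where the line through L parallel to AD meets line FA ⇒ T = (1/2, 0)
through L parallel to TA: direction (-1/2, 0); meets AD at X = (0, 1/2)
X = A + t·(D−A) with t = 1/2

t = 1/2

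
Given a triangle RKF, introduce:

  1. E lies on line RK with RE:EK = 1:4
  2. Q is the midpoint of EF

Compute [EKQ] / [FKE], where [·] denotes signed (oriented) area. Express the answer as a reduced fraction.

[EKQ]:[FKE] = -1/2

Set R = (0, 0), K = (1, 0), F = (0, 1); any affine frame gives the same invariant.
1. E lies on line RK with RE:EK = 1:4 ⇒ E = (1/5, 0)
2. Q is the midpoint of EF ⇒ Q = (1/10, 1/2)
2·[EKQ] = 2/5, 2·[FKE] = -4/5
[EKQ]:[FKE] = 2/5:-4/5 = -1/2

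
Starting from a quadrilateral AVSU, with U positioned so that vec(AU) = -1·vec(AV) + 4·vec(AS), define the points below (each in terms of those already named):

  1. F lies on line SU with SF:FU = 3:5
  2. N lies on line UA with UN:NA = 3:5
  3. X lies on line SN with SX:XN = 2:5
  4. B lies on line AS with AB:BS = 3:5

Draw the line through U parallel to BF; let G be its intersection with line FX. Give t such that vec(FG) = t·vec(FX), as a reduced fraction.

Set A = (0, 0), V = (1, 0), S = (0, 1), U = (-1, 4); any affine frame gives the same invariant.
1. F lies on line SU with SF:FU = 3:5 ⇒ F = (-3/8, 17/8)
2. N lies on line UA with UN:NA = 3:5 ⇒ N = (-5/8, 5/2)
3. X lies on line SN with SX:XN = 2:5 ⇒ X = (-5/28, 10/7)
4. B lies on line AS with AB:BS = 3:5 ⇒ B = (0, 3/8)
through U parallel to BF: direction (-3/8, 7/4); meets FX at G = (-193/148, 401/74)
G = F + t·(X−F) with t = -175/37

t = -175/37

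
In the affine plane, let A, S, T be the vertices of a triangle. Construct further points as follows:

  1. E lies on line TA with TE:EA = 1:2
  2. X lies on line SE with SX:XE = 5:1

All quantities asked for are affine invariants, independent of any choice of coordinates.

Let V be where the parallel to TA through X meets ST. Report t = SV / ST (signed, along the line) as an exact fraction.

Choose coordinates A = (0, 0), S = (1, 0), T = (0, 1).
1. E lies on line TA with TE:EA = 1:2 ⇒ E = (0, 2/3)
2. X lies on line SE with SX:XE = 5:1 ⇒ X = (1/6, 5/9)
through X parallel to TA: direction (0, -1); meets ST at V = (1/6, 5/6)
V = S + t·(T−S) with t = 5/6

t = 5/6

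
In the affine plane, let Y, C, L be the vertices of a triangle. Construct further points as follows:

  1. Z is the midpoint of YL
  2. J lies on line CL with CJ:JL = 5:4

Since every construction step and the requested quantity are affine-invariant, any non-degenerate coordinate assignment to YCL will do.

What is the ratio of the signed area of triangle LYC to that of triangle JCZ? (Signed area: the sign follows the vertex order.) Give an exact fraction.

Assign Y = (0, 0), C = (1, 0), L = (0, 1) — the answer is frame-independent, so this choice is without loss of generality.
1. Z is the midpoint of YL ⇒ Z = (0, 1/2)
2. J lies on line CL with CJ:JL = 5:4 ⇒ J = (4/9, 5/9)
2·[LYC] = 1, 2·[JCZ] = -5/18
[LYC]:[JCZ] = 1:-5/18 = -18/5

[LYC]:[JCZ] = -18/5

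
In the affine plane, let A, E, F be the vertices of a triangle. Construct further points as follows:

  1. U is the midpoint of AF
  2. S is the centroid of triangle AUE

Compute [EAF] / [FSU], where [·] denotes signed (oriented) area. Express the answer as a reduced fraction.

Choose coordinates A = (0, 0), E = (1, 0), F = (0, 1).
1. U is the midpoint of AF ⇒ U = (0, 1/2)
2. S is the centroid of triangle AUE ⇒ S = (1/3, 1/6)
2·[EAF] = -1, 2·[FSU] = -1/6
[EAF]:[FSU] = -1:-1/6 = 6

[EAF]:[FSU] = 6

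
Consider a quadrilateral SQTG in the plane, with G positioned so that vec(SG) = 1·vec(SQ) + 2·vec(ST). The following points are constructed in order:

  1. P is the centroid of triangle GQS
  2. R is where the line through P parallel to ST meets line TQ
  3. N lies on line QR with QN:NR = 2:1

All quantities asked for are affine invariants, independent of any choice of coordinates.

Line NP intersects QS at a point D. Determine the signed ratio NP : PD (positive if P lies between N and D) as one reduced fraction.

NP:PD = -2/3

Work in coordinates with S = (0, 0), Q = (1, 0), T = (0, 1), G = (1, 2).
1. P is the centroid of triangle GQS ⇒ P = (2/3, 2/3)
2. R is where the line through P parallel to ST meets line TQ ⇒ R = (2/3, 1/3)
3. N lies on line QR with QN:NR = 2:1 ⇒ N = (7/9, 2/9)
line NP meets QS at D = (5/6, 0)
P = N + t·(D−N) with t = -2, so NP:PD = -2:3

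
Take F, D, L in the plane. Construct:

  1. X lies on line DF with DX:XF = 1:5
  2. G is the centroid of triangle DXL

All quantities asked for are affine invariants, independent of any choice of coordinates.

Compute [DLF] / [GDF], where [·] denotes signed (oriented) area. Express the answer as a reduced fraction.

Assign F = (0, 0), D = (1, 0), L = (0, 1) — the answer is frame-independent, so this choice is without loss of generality.
1. X lies on line DF with DX:XF = 1:5 ⇒ X = (5/6, 0)
2. G is the centroid of triangle DXL ⇒ G = (11/18, 1/3)
2·[DLF] = 1, 2·[GDF] = -1/3
[DLF]:[GDF] = 1:-1/3 = -3

[DLF]:[GDF] = -3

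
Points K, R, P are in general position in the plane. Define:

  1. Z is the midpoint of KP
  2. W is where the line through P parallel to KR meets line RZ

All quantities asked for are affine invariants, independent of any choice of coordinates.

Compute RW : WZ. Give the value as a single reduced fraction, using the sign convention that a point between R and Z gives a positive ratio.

RW:WZ = -2

Set K = (0, 0), R = (1, 0), P = (0, 1); any affine frame gives the same invariant.
1. Z is the midpoint of KP ⇒ Z = (0, 1/2)
2. W is where the line through P parallel to KR meets line RZ ⇒ W = (-1, 1)
W = R + t·(Z−R) with t = 2, so RW:WZ = t:(1−t) = 2:-1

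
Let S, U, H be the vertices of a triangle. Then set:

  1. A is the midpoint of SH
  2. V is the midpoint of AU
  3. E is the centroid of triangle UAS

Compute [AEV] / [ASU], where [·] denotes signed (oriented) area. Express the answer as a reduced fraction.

Set S = (0, 0), U = (1, 0), H = (0, 1); any affine frame gives the same invariant.
1. A is the midpoint of SH ⇒ A = (0, 1/2)
2. V is the midpoint of AU ⇒ V = (1/2, 1/4)
3. E is the centroid of triangle UAS ⇒ E = (1/3, 1/6)
2·[AEV] = 1/12, 2·[ASU] = 1/2
[AEV]:[ASU] = 1/12:1/2 = 1/6

[AEV]:[ASU] = 1/6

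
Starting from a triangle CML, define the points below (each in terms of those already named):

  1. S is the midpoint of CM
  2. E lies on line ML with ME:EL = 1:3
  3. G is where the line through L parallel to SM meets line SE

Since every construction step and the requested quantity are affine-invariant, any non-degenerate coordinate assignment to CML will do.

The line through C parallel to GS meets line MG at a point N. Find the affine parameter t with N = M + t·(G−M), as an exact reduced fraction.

t = 2

Choose coordinates C = (0, 0), M = (1, 0), L = (0, 1).
1. S is the midpoint of CM ⇒ S = (1/2, 0)
2. E lies on line ML with ME:EL = 1:3 ⇒ E = (3/4, 1/4)
3. G is where the line through L parallel to SM meets line SE ⇒ G = (3/2, 1)
through C parallel to GS: direction (-1, -1); meets MG at N = (2, 2)
N = M + t·(G−M) with t = 2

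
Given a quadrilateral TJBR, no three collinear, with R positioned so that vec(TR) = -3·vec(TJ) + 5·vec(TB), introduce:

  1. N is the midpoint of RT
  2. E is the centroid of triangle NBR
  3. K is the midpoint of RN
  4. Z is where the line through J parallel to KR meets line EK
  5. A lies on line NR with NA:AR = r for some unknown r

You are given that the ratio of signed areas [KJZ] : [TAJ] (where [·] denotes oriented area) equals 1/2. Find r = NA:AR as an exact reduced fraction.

Set T = (0, 0), J = (1, 0), B = (0, 1), R = (-3, 5); any affine frame gives the same invariant.
1. N is the midpoint of RT ⇒ N = (-3/2, 5/2)
2. E is the centroid of triangle NBR ⇒ E = (-3/2, 17/6)
3. K is the midpoint of RN ⇒ K = (-9/4, 15/4)
4. Z is where the line through J parallel to KR meets line EK ⇒ Z = (3/2, -5/6)
5. With NA:AR = r, write λ = r/(r+1) so A = N + λ·(R−N); A is affine-linear in λ
Every point depending on A is an affine combination of A and λ-independent points, so each such coordinate is linear in λ; the λ² term in each signed area is a multiple of (R−N)×(R−N) = 0, so 2·[KJZ] and 2·[TAJ] are each linear in λ. Evaluating at λ=0 and λ=1:
  2·[KJZ] = -5/6,   2·[TAJ] = -5/2·λ − 5/2
So [KJZ]:[TAJ] = (-5/6) / (-5/2·λ − 5/2). Setting this equal to 1/2:
  -5/6 = 1/2·(-5/2·λ − 5/2)  ⇒  λ = -1/3
Then r = λ/(1−λ) = (-1/3)/(4/3) = -1/4. Check: with r = -1/4, A = (-1, 5/3) and [KJZ]:[TAJ] = 1/2 as required.

r = -1/4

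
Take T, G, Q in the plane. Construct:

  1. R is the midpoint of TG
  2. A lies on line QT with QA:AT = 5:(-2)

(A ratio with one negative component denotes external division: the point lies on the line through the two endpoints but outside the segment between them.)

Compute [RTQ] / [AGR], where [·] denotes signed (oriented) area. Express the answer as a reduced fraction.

[RTQ]:[AGR] = -3/2

Set T = (0, 0), G = (1, 0), Q = (0, 1); any affine frame gives the same invariant.
1. R is the midpoint of TG ⇒ R = (1/2, 0)
2. A lies on line QT with QA:AT = 5:(-2) ⇒ A = (0, -2/3)
2·[RTQ] = -1/2, 2·[AGR] = 1/3
[RTQ]:[AGR] = -1/2:1/3 = -3/2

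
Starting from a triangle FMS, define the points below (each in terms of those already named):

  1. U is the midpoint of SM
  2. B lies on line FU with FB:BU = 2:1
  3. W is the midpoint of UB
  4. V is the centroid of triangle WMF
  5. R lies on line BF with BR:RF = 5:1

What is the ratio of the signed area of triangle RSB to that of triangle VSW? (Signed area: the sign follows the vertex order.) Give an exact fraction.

[RSB]:[VSW] = 10/3

Assign F = (0, 0), M = (1, 0), S = (0, 1) — the answer is frame-independent, so this choice is without loss of generality.
1. U is the midpoint of SM ⇒ U = (1/2, 1/2)
2. B lies on line FU with FB:BU = 2:1 ⇒ B = (1/3, 1/3)
3. W is the midpoint of UB ⇒ W = (5/12, 5/12)
4. V is the centroid of triangle WMF ⇒ V = (17/36, 5/36)
5. R lies on line BF with BR:RF = 5:1 ⇒ R = (1/18, 1/18)
2·[RSB] = -5/18, 2·[VSW] = -1/12
[RSB]:[VSW] = -5/18:-1/12 = 10/3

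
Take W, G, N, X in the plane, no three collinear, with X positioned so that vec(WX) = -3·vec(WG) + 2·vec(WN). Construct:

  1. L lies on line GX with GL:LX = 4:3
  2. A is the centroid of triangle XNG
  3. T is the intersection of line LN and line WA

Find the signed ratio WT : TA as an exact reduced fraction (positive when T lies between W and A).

Choose coordinates W = (0, 0), G = (1, 0), N = (0, 1), X = (-3, 2).
1. L lies on line GX with GL:LX = 4:3 ⇒ L = (-9/7, 8/7)
2. A is the centroid of triangle XNG ⇒ A = (-2/3, 1)
3. T is the intersection of line LN and line WA ⇒ T = (-18/25, 27/25)
T = W + t·(A−W) with t = 27/25, so WT:TA = t:(1−t) = 27/25:-2/25

WT:TA = -27/2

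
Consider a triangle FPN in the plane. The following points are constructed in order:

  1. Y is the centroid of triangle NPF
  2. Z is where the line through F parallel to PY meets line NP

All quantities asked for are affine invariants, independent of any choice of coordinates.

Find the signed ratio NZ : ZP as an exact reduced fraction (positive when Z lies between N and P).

NZ:ZP = -2

Work in coordinates with F = (0, 0), P = (1, 0), N = (0, 1).
1. Y is the centroid of triangle NPF ⇒ Y = (1/3, 1/3)
2. Z is where the line through F parallel to PY meets line NP ⇒ Z = (2, -1)
Z = N + t·(P−N) with t = 2, so NZ:ZP = t:(1−t) = 2:-1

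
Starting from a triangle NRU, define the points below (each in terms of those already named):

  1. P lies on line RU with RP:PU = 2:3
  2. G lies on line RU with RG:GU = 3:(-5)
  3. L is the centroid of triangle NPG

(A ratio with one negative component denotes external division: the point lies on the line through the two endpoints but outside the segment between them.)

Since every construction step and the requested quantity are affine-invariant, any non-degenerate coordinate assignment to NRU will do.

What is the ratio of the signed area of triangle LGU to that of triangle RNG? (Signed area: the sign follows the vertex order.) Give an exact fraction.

Assign N = (0, 0), R = (1, 0), U = (0, 1) — the answer is frame-independent, so this choice is without loss of generality.
1. P lies on line RU with RP:PU = 2:3 ⇒ P = (3/5, 2/5)
2. G lies on line RU with RG:GU = 3:(-5) ⇒ G = (5/2, -3/2)
3. L is the centroid of triangle NPG ⇒ L = (31/30, -11/30)
2·[LGU] = 5/6, 2·[RNG] = 3/2
[LGU]:[RNG] = 5/6:3/2 = 5/9

[LGU]:[RNG] = 5/9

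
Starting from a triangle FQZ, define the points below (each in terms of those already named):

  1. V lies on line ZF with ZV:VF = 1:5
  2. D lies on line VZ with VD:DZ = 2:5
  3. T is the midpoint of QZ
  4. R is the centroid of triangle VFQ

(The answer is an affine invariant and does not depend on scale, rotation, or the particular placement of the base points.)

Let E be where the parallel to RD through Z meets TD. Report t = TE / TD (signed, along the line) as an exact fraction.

Choose coordinates F = (0, 0), Q = (1, 0), Z = (0, 1).
1. V lies on line ZF with ZV:VF = 1:5 ⇒ V = (0, 5/6)
2. D lies on line VZ with VD:DZ = 2:5 ⇒ D = (0, 37/42)
3. T is the midpoint of QZ ⇒ T = (1/2, 1/2)
4. R is the centroid of triangle VFQ ⇒ R = (1/3, 5/18)
through Z parallel to RD: direction (-1/3, 38/63); meets TD at E = (5/44, 367/462)
E = T + t·(D−T) with t = 17/22

t = 17/22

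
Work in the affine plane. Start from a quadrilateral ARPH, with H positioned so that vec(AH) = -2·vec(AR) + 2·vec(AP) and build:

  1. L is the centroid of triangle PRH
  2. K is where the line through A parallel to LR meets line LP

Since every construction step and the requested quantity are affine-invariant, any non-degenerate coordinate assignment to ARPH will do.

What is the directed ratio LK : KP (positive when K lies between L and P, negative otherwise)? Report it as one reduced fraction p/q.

Set A = (0, 0), R = (1, 0), P = (0, 1), H = (-2, 2); any affine frame gives the same invariant.
1. L is the centroid of triangle PRH ⇒ L = (-1/3, 1)
2. K is where the line through A parallel to LR meets line LP ⇒ K = (-4/3, 1)
K = L + t·(P−L) with t = -3, so LK:KP = t:(1−t) = -3:4

LK:KP = -3/4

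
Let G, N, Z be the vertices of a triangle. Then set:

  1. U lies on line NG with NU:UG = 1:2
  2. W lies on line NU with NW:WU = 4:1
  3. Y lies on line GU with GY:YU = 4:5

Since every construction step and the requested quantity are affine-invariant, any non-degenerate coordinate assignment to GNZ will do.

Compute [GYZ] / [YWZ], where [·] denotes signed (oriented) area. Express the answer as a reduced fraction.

Choose coordinates G = (0, 0), N = (1, 0), Z = (0, 1).
1. U lies on line NG with NU:UG = 1:2 ⇒ U = (2/3, 0)
2. W lies on line NU with NW:WU = 4:1 ⇒ W = (11/15, 0)
3. Y lies on line GU with GY:YU = 4:5 ⇒ Y = (8/27, 0)
2·[GYZ] = 8/27, 2·[YWZ] = 59/135
[GYZ]:[YWZ] = 8/27:59/135 = 40/59

[GYZ]:[YWZ] = 40/59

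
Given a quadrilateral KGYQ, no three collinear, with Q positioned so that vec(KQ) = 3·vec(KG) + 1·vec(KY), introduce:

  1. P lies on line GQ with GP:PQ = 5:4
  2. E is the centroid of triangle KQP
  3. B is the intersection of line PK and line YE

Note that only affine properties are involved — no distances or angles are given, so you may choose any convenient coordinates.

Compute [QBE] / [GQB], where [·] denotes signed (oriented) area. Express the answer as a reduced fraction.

[QBE]:[GQB] = -52/63

Work in coordinates with K = (0, 0), G = (1, 0), Y = (0, 1), Q = (3, 1).
1. P lies on line GQ with GP:PQ = 5:4 ⇒ P = (19/9, 5/9)
2. E is the centroid of triangle KQP ⇒ E = (46/27, 14/27)
3. B is the intersection of line PK and line YE ⇒ B = (874/477, 230/477)
2·[QBE] = -52/477, 2·[GQB] = 7/53
[QBE]:[GQB] = -52/477:7/53 = -52/63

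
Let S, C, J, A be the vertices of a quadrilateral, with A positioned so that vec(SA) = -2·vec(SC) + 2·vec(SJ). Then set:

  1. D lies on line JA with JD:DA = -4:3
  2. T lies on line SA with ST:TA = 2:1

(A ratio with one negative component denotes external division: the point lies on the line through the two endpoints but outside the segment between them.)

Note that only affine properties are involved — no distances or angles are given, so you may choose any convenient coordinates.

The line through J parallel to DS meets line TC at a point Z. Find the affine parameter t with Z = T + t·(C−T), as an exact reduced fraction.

t = 4

Work in coordinates with S = (0, 0), C = (1, 0), J = (0, 1), A = (-2, 2).
1. D lies on line JA with JD:DA = -4:3 ⇒ D = (-8, 5)
2. T lies on line SA with ST:TA = 2:1 ⇒ T = (-4/3, 4/3)
through J parallel to DS: direction (8, -5); meets TC at Z = (8, -4)
Z = T + t·(C−T) with t = 4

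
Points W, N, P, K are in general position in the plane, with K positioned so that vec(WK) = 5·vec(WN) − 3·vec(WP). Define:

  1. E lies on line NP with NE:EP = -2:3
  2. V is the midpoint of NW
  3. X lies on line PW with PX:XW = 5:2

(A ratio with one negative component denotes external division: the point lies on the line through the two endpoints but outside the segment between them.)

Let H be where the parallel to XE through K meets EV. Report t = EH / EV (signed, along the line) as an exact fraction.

t = 11/2

Assign W = (0, 0), N = (1, 0), P = (0, 1), K = (5, -3) — the answer is frame-independent, so this choice is without loss of generality.
1. E lies on line NP with NE:EP = -2:3 ⇒ E = (3, -2)
2. V is the midpoint of NW ⇒ V = (1/2, 0)
3. X lies on line PW with PX:XW = 5:2 ⇒ X = (0, 2/7)
through K parallel to XE: direction (3, -16/7); meets EV at H = (-43/4, 9)
H = E + t·(V−E) with t = 11/2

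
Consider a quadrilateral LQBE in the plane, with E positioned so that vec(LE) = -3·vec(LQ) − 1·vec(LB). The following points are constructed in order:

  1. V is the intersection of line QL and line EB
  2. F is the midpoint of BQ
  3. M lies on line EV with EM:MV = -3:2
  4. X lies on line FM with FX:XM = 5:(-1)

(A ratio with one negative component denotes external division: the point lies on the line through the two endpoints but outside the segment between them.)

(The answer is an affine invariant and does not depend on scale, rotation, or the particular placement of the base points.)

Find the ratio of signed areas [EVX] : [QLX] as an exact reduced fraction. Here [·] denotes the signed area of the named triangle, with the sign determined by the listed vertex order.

Work in coordinates with L = (0, 0), Q = (1, 0), B = (0, 1), E = (-3, -1).
1. V is the intersection of line QL and line EB ⇒ V = (-3/2, 0)
2. F is the midpoint of BQ ⇒ F = (1/2, 1/2)
3. M lies on line EV with EM:MV = -3:2 ⇒ M = (3/2, 2)
4. X lies on line FM with FX:XM = 5:(-1) ⇒ X = (7/4, 19/8)
2·[EVX] = 5/16, 2·[QLX] = -19/8
[EVX]:[QLX] = 5/16:-19/8 = -5/38

[EVX]:[QLX] = -5/38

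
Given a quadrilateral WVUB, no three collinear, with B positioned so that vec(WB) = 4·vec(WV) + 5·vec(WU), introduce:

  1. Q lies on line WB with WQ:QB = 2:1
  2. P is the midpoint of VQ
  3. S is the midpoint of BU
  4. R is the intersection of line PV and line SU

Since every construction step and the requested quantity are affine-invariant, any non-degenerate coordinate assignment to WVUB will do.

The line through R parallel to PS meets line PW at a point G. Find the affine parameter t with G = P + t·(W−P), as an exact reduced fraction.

t = -7/13

Work in coordinates with W = (0, 0), V = (1, 0), U = (0, 1), B = (4, 5).
1. Q lies on line WB with WQ:QB = 2:1 ⇒ Q = (8/3, 10/3)
2. P is the midpoint of VQ ⇒ P = (11/6, 5/3)
3. S is the midpoint of BU ⇒ S = (2, 3)
4. R is the intersection of line PV and line SU ⇒ R = (3, 4)
through R parallel to PS: direction (1/6, 4/3); meets PW at G = (110/39, 100/39)
G = P + t·(W−P) with t = -7/13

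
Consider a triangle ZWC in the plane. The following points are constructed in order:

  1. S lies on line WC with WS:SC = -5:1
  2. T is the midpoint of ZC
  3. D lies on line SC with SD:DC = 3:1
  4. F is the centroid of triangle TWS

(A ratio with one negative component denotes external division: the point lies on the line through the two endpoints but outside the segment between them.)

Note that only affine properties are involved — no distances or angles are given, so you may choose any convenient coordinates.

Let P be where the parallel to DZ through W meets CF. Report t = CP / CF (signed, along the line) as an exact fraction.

Choose coordinates Z = (0, 0), W = (1, 0), C = (0, 1).
1. S lies on line WC with WS:SC = -5:1 ⇒ S = (-1/4, 5/4)
2. T is the midpoint of ZC ⇒ T = (0, 1/2)
3. D lies on line SC with SD:DC = 3:1 ⇒ D = (-1/16, 17/16)
4. F is the centroid of triangle TWS ⇒ F = (1/4, 7/12)
through W parallel to DZ: direction (1/16, -17/16); meets CF at P = (24/23, -17/23)
P = C + t·(F−C) with t = 96/23

t = 96/23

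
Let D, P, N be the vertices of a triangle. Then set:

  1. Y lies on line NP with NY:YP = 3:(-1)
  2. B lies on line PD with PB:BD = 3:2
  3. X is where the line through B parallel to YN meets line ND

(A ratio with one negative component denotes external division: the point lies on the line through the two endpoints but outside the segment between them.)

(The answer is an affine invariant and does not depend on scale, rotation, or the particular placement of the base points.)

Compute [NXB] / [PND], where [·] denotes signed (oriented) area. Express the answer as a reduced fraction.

[NXB]:[PND] = 6/25

Set D = (0, 0), P = (1, 0), N = (0, 1); any affine frame gives the same invariant.
1. Y lies on line NP with NY:YP = 3:(-1) ⇒ Y = (3/2, -1/2)
2. B lies on line PD with PB:BD = 3:2 ⇒ B = (2/5, 0)
3. X is where the line through B parallel to YN meets line ND ⇒ X = (0, 2/5)
2·[NXB] = 6/25, 2·[PND] = 1
[NXB]:[PND] = 6/25:1 = 6/25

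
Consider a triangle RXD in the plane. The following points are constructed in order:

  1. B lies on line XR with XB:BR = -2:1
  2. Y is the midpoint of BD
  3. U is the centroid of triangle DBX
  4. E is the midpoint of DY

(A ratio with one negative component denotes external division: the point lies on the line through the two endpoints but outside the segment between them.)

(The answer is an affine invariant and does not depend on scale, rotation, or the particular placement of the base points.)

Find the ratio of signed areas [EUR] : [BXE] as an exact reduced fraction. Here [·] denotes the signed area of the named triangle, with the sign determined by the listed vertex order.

Set R = (0, 0), X = (1, 0), D = (0, 1); any affine frame gives the same invariant.
1. B lies on line XR with XB:BR = -2:1 ⇒ B = (-1, 0)
2. Y is the midpoint of BD ⇒ Y = (-1/2, 1/2)
3. U is the centroid of triangle DBX ⇒ U = (0, 1/3)
4. E is the midpoint of DY ⇒ E = (-1/4, 3/4)
2·[EUR] = -1/12, 2·[BXE] = 3/2
[EUR]:[BXE] = -1/12:3/2 = -1/18

[EUR]:[BXE] = -1/18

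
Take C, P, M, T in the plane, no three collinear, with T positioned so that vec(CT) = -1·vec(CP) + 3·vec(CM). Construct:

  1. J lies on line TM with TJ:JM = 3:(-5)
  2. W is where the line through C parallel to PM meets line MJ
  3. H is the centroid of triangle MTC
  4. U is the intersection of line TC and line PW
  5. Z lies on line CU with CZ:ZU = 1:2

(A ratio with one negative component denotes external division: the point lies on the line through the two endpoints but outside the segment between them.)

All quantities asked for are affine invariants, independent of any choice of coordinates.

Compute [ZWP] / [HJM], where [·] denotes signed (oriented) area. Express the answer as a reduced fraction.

Set C = (0, 0), P = (1, 0), M = (0, 1), T = (-1, 3); any affine frame gives the same invariant.
1. J lies on line TM with TJ:JM = 3:(-5) ⇒ J = (-5/2, 6)
2. W is where the line through C parallel to PM meets line MJ ⇒ W = (1, -1)
3. H is the centroid of triangle MTC ⇒ H = (-1/3, 4/3)
4. U is the intersection of line TC and line PW ⇒ U = (1, -3)
5. Z lies on line CU with CZ:ZU = 1:2 ⇒ Z = (1/3, -1)
2·[ZWP] = 2/3, 2·[HJM] = -5/6
[ZWP]:[HJM] = 2/3:-5/6 = -4/5

[ZWP]:[HJM] = -4/5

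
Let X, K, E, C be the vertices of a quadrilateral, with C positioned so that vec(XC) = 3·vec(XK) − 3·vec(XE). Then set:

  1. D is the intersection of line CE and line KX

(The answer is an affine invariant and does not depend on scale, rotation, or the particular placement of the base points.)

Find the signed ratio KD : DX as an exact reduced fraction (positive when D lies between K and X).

Set X = (0, 0), K = (1, 0), E = (0, 1), C = (3, -3); any affine frame gives the same invariant.
1. D is the intersection of line CE and line KX ⇒ D = (3/4, 0)
D = K + t·(X−K) with t = 1/4, so KD:DX = t:(1−t) = 1/4:3/4

KD:DX = 1/3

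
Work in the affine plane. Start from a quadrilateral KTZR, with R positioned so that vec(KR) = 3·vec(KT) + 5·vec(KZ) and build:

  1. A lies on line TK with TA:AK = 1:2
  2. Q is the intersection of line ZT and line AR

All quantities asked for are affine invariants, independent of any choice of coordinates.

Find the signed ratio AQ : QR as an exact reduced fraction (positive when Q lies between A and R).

Assign K = (0, 0), T = (1, 0), Z = (0, 1), R = (3, 5) — the answer is frame-independent, so this choice is without loss of generality.
1. A lies on line TK with TA:AK = 1:2 ⇒ A = (2/3, 0)
2. Q is the intersection of line ZT and line AR ⇒ Q = (17/22, 5/22)
Q = A + t·(R−A) with t = 1/22, so AQ:QR = t:(1−t) = 1/22:21/22

AQ:QR = 1/21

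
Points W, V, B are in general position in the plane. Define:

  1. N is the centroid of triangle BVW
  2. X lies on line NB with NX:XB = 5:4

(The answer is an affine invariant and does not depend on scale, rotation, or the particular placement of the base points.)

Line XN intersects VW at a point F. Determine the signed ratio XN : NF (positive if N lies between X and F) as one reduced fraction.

Choose coordinates W = (0, 0), V = (1, 0), B = (0, 1).
1. N is the centroid of triangle BVW ⇒ N = (1/3, 1/3)
2. X lies on line NB with NX:XB = 5:4 ⇒ X = (4/27, 19/27)
line XN meets VW at F = (1/2, 0)
N = X + t·(F−X) with t = 10/19, so XN:NF = 10/19:9/19

XN:NF = 10/9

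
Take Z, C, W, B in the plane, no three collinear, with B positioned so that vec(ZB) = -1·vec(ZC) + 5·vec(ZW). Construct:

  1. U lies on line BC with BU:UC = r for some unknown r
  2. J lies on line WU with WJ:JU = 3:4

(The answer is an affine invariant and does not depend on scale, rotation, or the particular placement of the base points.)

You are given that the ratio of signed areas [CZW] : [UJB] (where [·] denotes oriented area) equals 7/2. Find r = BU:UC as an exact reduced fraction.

Choose coordinates Z = (0, 0), C = (1, 0), W = (0, 1), B = (-1, 5).
1. With BU:UC = r, write λ = r/(r+1) so U = B + λ·(C−B); U is affine-linear in λ
2. J lies on line WU with WJ:JU = 3:4 ⇒ J is an affine combination of earlier points and hence also affine-linear in λ
Every point depending on U is an affine combination of U and λ-independent points, so each such coordinate is linear in λ; the λ² term in each signed area is a multiple of (C−B)×(C−B) = 0, so 2·[CZW] and 2·[UJB] are each linear in λ. Evaluating at λ=0 and λ=1:
  2·[CZW] = -1,   2·[UJB] = -12/7·λ
So [CZW]:[UJB] = (-1) / (-12/7·λ). Setting this equal to 7/2:
  -1 = 7/2·(-12/7·λ)  ⇒  λ = 1/6
Then r = λ/(1−λ) = (1/6)/(5/6) = 1/5. Check: with r = 1/5, U = (-2/3, 25/6) and [CZW]:[UJB] = 7/2 as required.

r = 1/5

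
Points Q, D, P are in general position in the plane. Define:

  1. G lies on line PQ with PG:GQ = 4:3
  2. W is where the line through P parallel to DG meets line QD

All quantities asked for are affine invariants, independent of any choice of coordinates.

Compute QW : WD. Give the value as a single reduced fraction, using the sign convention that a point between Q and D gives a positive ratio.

Choose coordinates Q = (0, 0), D = (1, 0), P = (0, 1).
1. G lies on line PQ with PG:GQ = 4:3 ⇒ G = (0, 3/7)
2. W is where the line through P parallel to DG meets line QD ⇒ W = (7/3, 0)
W = Q + t·(D−Q) with t = 7/3, so QW:WD = t:(1−t) = 7/3:-4/3

QW:WD = -7/4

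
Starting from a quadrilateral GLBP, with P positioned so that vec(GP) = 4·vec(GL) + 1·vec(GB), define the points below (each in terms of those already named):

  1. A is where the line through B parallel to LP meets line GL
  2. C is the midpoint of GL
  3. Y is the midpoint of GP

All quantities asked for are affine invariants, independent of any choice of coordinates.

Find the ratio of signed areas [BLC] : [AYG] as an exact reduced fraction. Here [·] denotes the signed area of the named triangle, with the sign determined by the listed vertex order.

Choose coordinates G = (0, 0), L = (1, 0), B = (0, 1), P = (4, 1).
1. A is where the line through B parallel to LP meets line GL ⇒ A = (-3, 0)
2. C is the midpoint of GL ⇒ C = (1/2, 0)
3. Y is the midpoint of GP ⇒ Y = (2, 1/2)
2·[BLC] = -1/2, 2·[AYG] = -3/2
[BLC]:[AYG] = -1/2:-3/2 = 1/3

[BLC]:[AYG] = 1/3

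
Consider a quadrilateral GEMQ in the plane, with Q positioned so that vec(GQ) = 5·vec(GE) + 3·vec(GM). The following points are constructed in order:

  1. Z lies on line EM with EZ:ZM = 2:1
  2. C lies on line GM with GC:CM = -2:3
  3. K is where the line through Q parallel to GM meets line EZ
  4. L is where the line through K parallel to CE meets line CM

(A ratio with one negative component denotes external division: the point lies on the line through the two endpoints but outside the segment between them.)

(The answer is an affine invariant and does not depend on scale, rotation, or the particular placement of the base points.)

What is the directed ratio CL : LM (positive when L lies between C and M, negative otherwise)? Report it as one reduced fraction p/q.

Work in coordinates with G = (0, 0), E = (1, 0), M = (0, 1), Q = (5, 3).
1. Z lies on line EM with EZ:ZM = 2:1 ⇒ Z = (1/3, 2/3)
2. C lies on line GM with GC:CM = -2:3 ⇒ C = (0, -2)
3. K is where the line through Q parallel to GM meets line EZ ⇒ K = (5, -4)
4. L is where the line through K parallel to CE meets line CM ⇒ L = (0, -14)
L = C + t·(M−C) with t = -4, so CL:LM = t:(1−t) = -4:5

CL:LM = -4/5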